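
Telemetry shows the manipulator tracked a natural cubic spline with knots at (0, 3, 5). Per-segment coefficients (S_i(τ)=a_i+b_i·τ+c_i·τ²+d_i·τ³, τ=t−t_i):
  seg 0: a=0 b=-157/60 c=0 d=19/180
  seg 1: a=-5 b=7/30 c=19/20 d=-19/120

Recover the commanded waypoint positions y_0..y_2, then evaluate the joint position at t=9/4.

y_0=0 y_1=-5 y_2=-2
S(9/4) = -5997/1280

y_0 = S_0(0) = a_0 = 0
y_1 = S_1(0) = a_1 = -5
y_2 = S_1(2) = -2
t_q=9/4 is in segment 0 (τ=9/4); S_0(τ)=-5997/1280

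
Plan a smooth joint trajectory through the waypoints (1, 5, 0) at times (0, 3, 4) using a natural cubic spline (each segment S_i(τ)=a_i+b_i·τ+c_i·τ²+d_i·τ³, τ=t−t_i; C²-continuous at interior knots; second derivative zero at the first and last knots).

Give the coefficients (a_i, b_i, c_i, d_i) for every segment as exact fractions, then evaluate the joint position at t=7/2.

Δ: Δ0=4/3, Δ1=-5
row 1: diag=8, rhs=-38; c'=1/8, d'=-19/4
back: M1=-19/4
M: M0=0, M1=-19/4, M2=0
seg 0: a=1, c=M0/2=0, d=(M1−M0)/(6·3)=-19/72, b=Δ0−h0·(2M0+M1)/6=89/24
seg 1: a=5, c=M1/2=-19/8, d=(M2−M1)/(6·1)=19/24, b=Δ1−h1·(2M1+M2)/6=-41/12
t_q=7/2 → seg 1, τ=1/2; S=5+-41/12·τ+-19/8·τ²+19/24·τ³=179/64

  seg 0: a=1 b=89/24 c=0 d=-19/72
  seg 1: a=5 b=-41/12 c=-19/8 d=19/24
S(7/2) = 179/64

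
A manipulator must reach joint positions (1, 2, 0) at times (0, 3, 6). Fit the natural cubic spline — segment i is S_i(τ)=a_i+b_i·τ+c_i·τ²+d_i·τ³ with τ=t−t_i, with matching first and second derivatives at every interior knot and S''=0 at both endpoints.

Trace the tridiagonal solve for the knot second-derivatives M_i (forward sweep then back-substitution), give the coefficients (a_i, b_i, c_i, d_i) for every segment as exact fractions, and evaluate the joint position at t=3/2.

Δ: Δ0=1/3, Δ1=-2/3
row 1: diag=12, rhs=-6; c'=1/4, d'=-1/2
back: M1=-1/2
M: M0=0, M1=-1/2, M2=0
seg 0: a=1, c=M0/2=0, d=(M1−M0)/(6·3)=-1/36, b=Δ0−h0·(2M0+M1)/6=7/12
seg 1: a=2, c=M1/2=-1/4, d=(M2−M1)/(6·3)=1/36, b=Δ1−h1·(2M1+M2)/6=-1/6
t_q=3/2 → seg 0, τ=3/2; S=1+7/12·τ+0·τ²+-1/36·τ³=57/32

  seg 0: a=1 b=7/12 c=0 d=-1/36
  seg 1: a=2 b=-1/6 c=-1/4 d=1/36
S(3/2) = 57/32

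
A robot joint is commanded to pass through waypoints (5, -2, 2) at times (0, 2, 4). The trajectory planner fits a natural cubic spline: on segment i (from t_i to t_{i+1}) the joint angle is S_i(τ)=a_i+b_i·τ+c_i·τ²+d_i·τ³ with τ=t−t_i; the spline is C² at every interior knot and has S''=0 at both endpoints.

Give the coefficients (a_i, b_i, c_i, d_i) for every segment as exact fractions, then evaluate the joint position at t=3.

  seg 0: a=5 b=-39/8 c=0 d=11/32
  seg 1: a=-2 b=-3/4 c=33/16 d=-11/32
S(3) = -33/32

Δ: Δ0=-7/2, Δ1=2
row 1: diag=8, rhs=33; c'=1/4, d'=33/8
back: M1=33/8
M: M0=0, M1=33/8, M2=0
seg 0: a=5, c=M0/2=0, d=(M1−M0)/(6·2)=11/32, b=Δ0−h0·(2M0+M1)/6=-39/8
seg 1: a=-2, c=M1/2=33/16, d=(M2−M1)/(6·2)=-11/32, b=Δ1−h1·(2M1+M2)/6=-3/4
t_q=3 → seg 1, τ=1; S=-2+-3/4·τ+33/16·τ²+-11/32·τ³=-33/32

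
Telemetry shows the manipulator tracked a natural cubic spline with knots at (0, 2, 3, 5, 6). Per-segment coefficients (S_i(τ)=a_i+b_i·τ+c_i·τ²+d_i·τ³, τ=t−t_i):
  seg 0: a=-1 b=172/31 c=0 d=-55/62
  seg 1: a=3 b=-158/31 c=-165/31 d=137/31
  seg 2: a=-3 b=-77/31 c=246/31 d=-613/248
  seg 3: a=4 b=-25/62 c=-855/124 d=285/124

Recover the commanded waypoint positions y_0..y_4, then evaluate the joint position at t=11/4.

y_0=-1 y_1=3 y_2=-3 y_3=4 y_4=-1
S(11/4) = -3873/1984

y_0 = S_0(0) = a_0 = -1
y_1 = S_1(0) = a_1 = 3
y_2 = S_2(0) = a_2 = -3
y_3 = S_3(0) = a_3 = 4
y_4 = S_3(1) = -1
t_q=11/4 is in segment 1 (τ=3/4); S_1(τ)=-3873/1984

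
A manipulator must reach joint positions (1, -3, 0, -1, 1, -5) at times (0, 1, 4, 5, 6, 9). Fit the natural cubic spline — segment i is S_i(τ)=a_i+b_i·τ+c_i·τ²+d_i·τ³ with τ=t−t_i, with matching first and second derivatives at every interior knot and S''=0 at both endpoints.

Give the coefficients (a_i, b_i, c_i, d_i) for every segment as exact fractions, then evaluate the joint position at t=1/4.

  seg 0: a=1 b=-2678/547 c=0 d=490/547
  seg 1: a=-3 b=-1208/547 c=1470/547 d=-295/547
  seg 2: a=0 b=-353/547 c=-1185/547 d=991/547
  seg 3: a=-1 b=250/547 c=1788/547 d=-944/547
  seg 4: a=1 b=994/547 c=-1044/547 d=116/547
S(1/4) = -3675/17504

Δ: Δ0=-4, Δ1=1, Δ2=-1, Δ3=2, Δ4=-2
row 1: diag=8, rhs=30; c'=3/8, d'=15/4
row 2: denom=8−3·3/8=55/8; d'=(-12−3·15/4)/(55/8)=-186/55
row 3: denom=4−1·8/55=212/55; d'=(18−1·-186/55)/(212/55)=294/53
row 4: denom=8−1·55/212=1641/212; d'=(-24−1·294/53)/(1641/212)=-2088/547
back: M4=-2088/547
back: M3=294/53−55/212·-2088/547=3576/547
back: M2=-186/55−8/55·3576/547=-2370/547
back: M1=15/4−3/8·-2370/547=2940/547
M: M0=0, M1=2940/547, M2=-2370/547, M3=3576/547, M4=-2088/547, M5=0
seg 0: a=1, c=M0/2=0, d=(M1−M0)/(6·1)=490/547, b=Δ0−h0·(2M0+M1)/6=-2678/547
seg 1: a=-3, c=M1/2=1470/547, d=(M2−M1)/(6·3)=-295/547, b=Δ1−h1·(2M1+M2)/6=-1208/547
seg 2: a=0, c=M2/2=-1185/547, d=(M3−M2)/(6·1)=991/547, b=Δ2−h2·(2M2+M3)/6=-353/547
seg 3: a=-1, c=M3/2=1788/547, d=(M4−M3)/(6·1)=-944/547, b=Δ3−h3·(2M3+M4)/6=250/547
seg 4: a=1, c=M4/2=-1044/547, d=(M5−M4)/(6·3)=116/547, b=Δ4−h4·(2M4+M5)/6=994/547
t_q=1/4 → seg 0, τ=1/4; S=1+-2678/547·τ+0·τ²+490/547·τ³=-3675/17504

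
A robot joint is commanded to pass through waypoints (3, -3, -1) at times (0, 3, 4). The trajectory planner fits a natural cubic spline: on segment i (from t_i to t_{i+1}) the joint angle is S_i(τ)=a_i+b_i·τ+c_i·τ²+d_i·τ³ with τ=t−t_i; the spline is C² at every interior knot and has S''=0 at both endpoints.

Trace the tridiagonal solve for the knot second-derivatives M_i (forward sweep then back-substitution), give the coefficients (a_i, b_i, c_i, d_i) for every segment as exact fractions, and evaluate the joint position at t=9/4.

  seg 0: a=3 b=-7/2 c=0 d=1/6
  seg 1: a=-3 b=1 c=3/2 d=-1/2
S(9/4) = -381/128

Δ: Δ0=-2, Δ1=2
row 1: diag=8, rhs=24; c'=1/8, d'=3
back: M1=3
M: M0=0, M1=3, M2=0
seg 0: a=3, c=M0/2=0, d=(M1−M0)/(6·3)=1/6, b=Δ0−h0·(2M0+M1)/6=-7/2
seg 1: a=-3, c=M1/2=3/2, d=(M2−M1)/(6·1)=-1/2, b=Δ1−h1·(2M1+M2)/6=1
t_q=9/4 → seg 0, τ=9/4; S=3+-7/2·τ+0·τ²+1/6·τ³=-381/128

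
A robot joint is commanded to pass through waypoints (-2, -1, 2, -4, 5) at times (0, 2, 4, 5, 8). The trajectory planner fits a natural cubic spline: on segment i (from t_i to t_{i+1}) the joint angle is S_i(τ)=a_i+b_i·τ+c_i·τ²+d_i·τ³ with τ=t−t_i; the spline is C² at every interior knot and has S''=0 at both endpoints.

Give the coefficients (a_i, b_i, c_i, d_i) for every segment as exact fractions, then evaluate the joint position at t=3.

  seg 0: a=-2 b=-99/172 c=0 d=185/688
  seg 1: a=-1 b=114/43 c=555/344 d=-753/688
  seg 2: a=2 b=-693/172 c=-213/43 d=513/172
  seg 3: a=-4 b=-429/86 c=687/172 d=-229/516
S(3) = 1493/688

Δ: Δ0=1/2, Δ1=3/2, Δ2=-6, Δ3=3
row 1: diag=8, rhs=6; c'=1/4, d'=3/4
row 2: denom=6−2·1/4=11/2; d'=(-45−2·3/4)/(11/2)=-93/11
row 3: denom=8−1·2/11=86/11; d'=(54−1·-93/11)/(86/11)=687/86
back: M3=687/86
back: M2=-93/11−2/11·687/86=-426/43
back: M1=3/4−1/4·-426/43=555/172
M: M0=0, M1=555/172, M2=-426/43, M3=687/86, M4=0
seg 0: a=-2, c=M0/2=0, d=(M1−M0)/(6·2)=185/688, b=Δ0−h0·(2M0+M1)/6=-99/172
seg 1: a=-1, c=M1/2=555/344, d=(M2−M1)/(6·2)=-753/688, b=Δ1−h1·(2M1+M2)/6=114/43
seg 2: a=2, c=M2/2=-213/43, d=(M3−M2)/(6·1)=513/172, b=Δ2−h2·(2M2+M3)/6=-693/172
seg 3: a=-4, c=M3/2=687/172, d=(M4−M3)/(6·3)=-229/516, b=Δ3−h3·(2M3+M4)/6=-429/86
t_q=3 → seg 1, τ=1; S=-1+114/43·τ+555/344·τ²+-753/688·τ³=1493/688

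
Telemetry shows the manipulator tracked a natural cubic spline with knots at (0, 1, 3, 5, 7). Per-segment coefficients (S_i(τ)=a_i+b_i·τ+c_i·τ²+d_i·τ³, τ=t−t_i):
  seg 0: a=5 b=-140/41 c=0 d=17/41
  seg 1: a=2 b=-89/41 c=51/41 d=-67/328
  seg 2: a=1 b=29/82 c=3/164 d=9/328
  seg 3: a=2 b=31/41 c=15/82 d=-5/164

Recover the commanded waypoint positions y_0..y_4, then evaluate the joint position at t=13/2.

y_0=5 y_1=2 y_2=1 y_3=2 y_4=4
S(13/2) = 4517/1312

y_0 = S_0(0) = a_0 = 5
y_1 = S_1(0) = a_1 = 2
y_2 = S_2(0) = a_2 = 1
y_3 = S_3(0) = a_3 = 2
y_4 = S_3(2) = 4
t_q=13/2 is in segment 3 (τ=3/2); S_3(τ)=4517/1312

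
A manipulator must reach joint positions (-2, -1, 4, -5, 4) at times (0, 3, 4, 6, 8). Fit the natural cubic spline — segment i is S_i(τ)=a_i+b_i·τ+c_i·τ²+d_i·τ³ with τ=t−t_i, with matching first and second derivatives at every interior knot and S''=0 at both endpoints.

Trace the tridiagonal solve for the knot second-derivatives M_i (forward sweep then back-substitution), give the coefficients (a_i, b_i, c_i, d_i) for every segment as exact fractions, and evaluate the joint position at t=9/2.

  seg 0: a=-2 b=-1175/516 c=0 d=449/1548
  seg 1: a=-1 b=1433/258 c=449/172 d=-1633/516
  seg 2: a=4 b=661/516 c=-296/43 d=4121/2064
  seg 3: a=-5 b=-296/129 c=1753/344 d=-1753/2064
S(9/2) = 17443/5504

Δ: Δ0=1/3, Δ1=5, Δ2=-9/2, Δ3=9/2
row 1: diag=8, rhs=28; c'=1/8, d'=7/2
row 2: denom=6−1·1/8=47/8; d'=(-57−1·7/2)/(47/8)=-484/47
row 3: denom=8−2·16/47=344/47; d'=(54−2·-484/47)/(344/47)=1753/172
back: M3=1753/172
back: M2=-484/47−16/47·1753/172=-592/43
back: M1=7/2−1/8·-592/43=449/86
M: M0=0, M1=449/86, M2=-592/43, M3=1753/172, M4=0
seg 0: a=-2, c=M0/2=0, d=(M1−M0)/(6·3)=449/1548, b=Δ0−h0·(2M0+M1)/6=-1175/516
seg 1: a=-1, c=M1/2=449/172, d=(M2−M1)/(6·1)=-1633/516, b=Δ1−h1·(2M1+M2)/6=1433/258
seg 2: a=4, c=M2/2=-296/43, d=(M3−M2)/(6·2)=4121/2064, b=Δ2−h2·(2M2+M3)/6=661/516
seg 3: a=-5, c=M3/2=1753/344, d=(M4−M3)/(6·2)=-1753/2064, b=Δ3−h3·(2M3+M4)/6=-296/129
t_q=9/2 → seg 2, τ=1/2; S=4+661/516·τ+-296/43·τ²+4121/2064·τ³=17443/5504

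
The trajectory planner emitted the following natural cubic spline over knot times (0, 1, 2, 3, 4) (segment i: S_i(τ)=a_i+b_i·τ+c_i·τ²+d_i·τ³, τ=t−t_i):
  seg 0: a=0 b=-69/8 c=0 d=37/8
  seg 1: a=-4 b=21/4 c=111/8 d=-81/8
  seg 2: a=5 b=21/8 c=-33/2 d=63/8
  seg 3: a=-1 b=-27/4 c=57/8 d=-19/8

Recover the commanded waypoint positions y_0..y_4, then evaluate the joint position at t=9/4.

y_0=0 y_1=-4 y_2=5 y_3=-1 y_4=-3
S(9/4) = 2431/512

y_0 = S_0(0) = a_0 = 0
y_1 = S_1(0) = a_1 = -4
y_2 = S_2(0) = a_2 = 5
y_3 = S_3(0) = a_3 = -1
y_4 = S_3(1) = -3
t_q=9/4 is in segment 2 (τ=1/4); S_2(τ)=2431/512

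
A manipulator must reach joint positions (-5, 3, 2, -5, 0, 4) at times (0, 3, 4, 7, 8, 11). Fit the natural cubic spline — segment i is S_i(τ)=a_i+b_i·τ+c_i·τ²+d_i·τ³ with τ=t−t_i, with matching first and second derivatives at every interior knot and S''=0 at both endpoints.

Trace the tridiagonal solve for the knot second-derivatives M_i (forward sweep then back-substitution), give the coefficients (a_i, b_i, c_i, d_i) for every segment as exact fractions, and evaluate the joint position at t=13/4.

Δ: Δ0=8/3, Δ1=-1, Δ2=-7/3, Δ3=5, Δ4=4/3
row 1: diag=8, rhs=-22; c'=1/8, d'=-11/4
row 2: denom=8−1·1/8=63/8; d'=(-8−1·-11/4)/(63/8)=-2/3
row 3: denom=8−3·8/21=48/7; d'=(44−3·-2/3)/(48/7)=161/24
row 4: denom=8−1·7/48=377/48; d'=(-22−1·161/24)/(377/48)=-106/29
back: M4=-106/29
back: M3=161/24−7/48·-106/29=210/29
back: M2=-2/3−8/21·210/29=-298/87
back: M1=-11/4−1/8·-298/87=-202/87
M: M0=0, M1=-202/87, M2=-298/87, M3=210/29, M4=-106/29, M5=0
seg 0: a=-5, c=M0/2=0, d=(M1−M0)/(6·3)=-101/783, b=Δ0−h0·(2M0+M1)/6=111/29
seg 1: a=3, c=M1/2=-101/87, d=(M2−M1)/(6·1)=-16/87, b=Δ1−h1·(2M1+M2)/6=10/29
seg 2: a=2, c=M2/2=-149/87, d=(M3−M2)/(6·3)=16/27, b=Δ2−h2·(2M2+M3)/6=-220/87
seg 3: a=-5, c=M3/2=105/29, d=(M4−M3)/(6·1)=-158/87, b=Δ3−h3·(2M3+M4)/6=278/87
seg 4: a=0, c=M4/2=-53/29, d=(M5−M4)/(6·3)=53/261, b=Δ4−h4·(2M4+M5)/6=434/87
t_q=13/4 → seg 1, τ=1/4; S=3+10/29·τ+-101/87·τ²+-16/87·τ³=1397/464

  seg 0: a=-5 b=111/29 c=0 d=-101/783
  seg 1: a=3 b=10/29 c=-101/87 d=-16/87
  seg 2: a=2 b=-220/87 c=-149/87 d=16/27
  seg 3: a=-5 b=278/87 c=105/29 d=-158/87
  seg 4: a=0 b=434/87 c=-53/29 d=53/261
S(13/4) = 1397/464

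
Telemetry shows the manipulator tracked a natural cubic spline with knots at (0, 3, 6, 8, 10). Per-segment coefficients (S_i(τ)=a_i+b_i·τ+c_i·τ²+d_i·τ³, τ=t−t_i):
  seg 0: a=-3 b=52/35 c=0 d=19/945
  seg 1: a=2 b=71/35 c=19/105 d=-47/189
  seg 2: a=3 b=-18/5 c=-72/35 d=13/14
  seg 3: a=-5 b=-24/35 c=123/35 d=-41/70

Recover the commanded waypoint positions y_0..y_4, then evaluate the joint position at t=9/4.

y_0=-3 y_1=2 y_2=3 y_3=-5 y_4=3
S(9/4) = 183/320

y_0 = S_0(0) = a_0 = -3
y_1 = S_1(0) = a_1 = 2
y_2 = S_2(0) = a_2 = 3
y_3 = S_3(0) = a_3 = -5
y_4 = S_3(2) = 3
t_q=9/4 is in segment 0 (τ=9/4); S_0(τ)=183/320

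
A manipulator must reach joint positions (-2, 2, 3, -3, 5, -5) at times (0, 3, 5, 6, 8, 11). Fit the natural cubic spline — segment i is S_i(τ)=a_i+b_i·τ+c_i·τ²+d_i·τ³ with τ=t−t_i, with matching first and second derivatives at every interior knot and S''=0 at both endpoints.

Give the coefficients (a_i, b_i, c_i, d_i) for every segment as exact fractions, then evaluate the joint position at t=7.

  seg 0: a=-2 b=181/276 c=0 d=187/2484
  seg 1: a=2 b=371/138 c=187/276 d=-163/184
  seg 2: a=3 b=-361/69 c=-320/69 d=89/23
  seg 3: a=-3 b=-200/69 c=481/69 d=-81/46
  seg 4: a=5 b=266/69 c=-248/69 d=248/621
S(7) = -95/138

Δ: Δ0=4/3, Δ1=1/2, Δ2=-6, Δ3=4, Δ4=-10/3
row 1: diag=10, rhs=-5; c'=1/5, d'=-1/2
row 2: denom=6−2·1/5=28/5; d'=(-39−2·-1/2)/(28/5)=-95/14
row 3: denom=6−1·5/28=163/28; d'=(60−1·-95/14)/(163/28)=1870/163
row 4: denom=10−2·56/163=1518/163; d'=(-44−2·1870/163)/(1518/163)=-496/69
back: M4=-496/69
back: M3=1870/163−56/163·-496/69=962/69
back: M2=-95/14−5/28·962/69=-640/69
back: M1=-1/2−1/5·-640/69=187/138
M: M0=0, M1=187/138, M2=-640/69, M3=962/69, M4=-496/69, M5=0
seg 0: a=-2, c=M0/2=0, d=(M1−M0)/(6·3)=187/2484, b=Δ0−h0·(2M0+M1)/6=181/276
seg 1: a=2, c=M1/2=187/276, d=(M2−M1)/(6·2)=-163/184, b=Δ1−h1·(2M1+M2)/6=371/138
seg 2: a=3, c=M2/2=-320/69, d=(M3−M2)/(6·1)=89/23, b=Δ2−h2·(2M2+M3)/6=-361/69
seg 3: a=-3, c=M3/2=481/69, d=(M4−M3)/(6·2)=-81/46, b=Δ3−h3·(2M3+M4)/6=-200/69
seg 4: a=5, c=M4/2=-248/69, d=(M5−M4)/(6·3)=248/621, b=Δ4−h4·(2M4+M5)/6=266/69
t_q=7 → seg 3, τ=1; S=-3+-200/69·τ+481/69·τ²+-81/46·τ³=-95/138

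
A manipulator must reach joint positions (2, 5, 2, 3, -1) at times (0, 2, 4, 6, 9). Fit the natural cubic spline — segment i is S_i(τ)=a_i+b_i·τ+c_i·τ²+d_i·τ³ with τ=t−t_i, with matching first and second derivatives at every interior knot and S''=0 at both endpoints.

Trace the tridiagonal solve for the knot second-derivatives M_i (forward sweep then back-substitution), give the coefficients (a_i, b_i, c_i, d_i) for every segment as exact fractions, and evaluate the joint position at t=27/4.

Δ: Δ0=3/2, Δ1=-3/2, Δ2=1/2, Δ3=-4/3
row 1: diag=8, rhs=-18; c'=1/4, d'=-9/4
row 2: denom=8−2·1/4=15/2; d'=(12−2·-9/4)/(15/2)=11/5
row 3: denom=10−2·4/15=142/15; d'=(-11−2·11/5)/(142/15)=-231/142
back: M3=-231/142
back: M2=11/5−4/15·-231/142=187/71
back: M1=-9/4−1/4·187/71=-413/142
M: M0=0, M1=-413/142, M2=187/71, M3=-231/142, M4=0
seg 0: a=2, c=M0/2=0, d=(M1−M0)/(6·2)=-413/1704, b=Δ0−h0·(2M0+M1)/6=526/213
seg 1: a=5, c=M1/2=-413/284, d=(M2−M1)/(6·2)=787/1704, b=Δ1−h1·(2M1+M2)/6=-187/426
seg 2: a=2, c=M2/2=187/142, d=(M3−M2)/(6·2)=-605/1704, b=Δ2−h2·(2M2+M3)/6=-152/213
seg 3: a=3, c=M3/2=-231/284, d=(M4−M3)/(6·3)=77/852, b=Δ3−h3·(2M3+M4)/6=125/426
t_q=27/4 → seg 3, τ=3/4; S=3+125/426·τ+-231/284·τ²+77/852·τ³=50905/18176

  seg 0: a=2 b=526/213 c=0 d=-413/1704
  seg 1: a=5 b=-187/426 c=-413/284 d=787/1704
  seg 2: a=2 b=-152/213 c=187/142 d=-605/1704
  seg 3: a=3 b=125/426 c=-231/284 d=77/852
S(27/4) = 50905/18176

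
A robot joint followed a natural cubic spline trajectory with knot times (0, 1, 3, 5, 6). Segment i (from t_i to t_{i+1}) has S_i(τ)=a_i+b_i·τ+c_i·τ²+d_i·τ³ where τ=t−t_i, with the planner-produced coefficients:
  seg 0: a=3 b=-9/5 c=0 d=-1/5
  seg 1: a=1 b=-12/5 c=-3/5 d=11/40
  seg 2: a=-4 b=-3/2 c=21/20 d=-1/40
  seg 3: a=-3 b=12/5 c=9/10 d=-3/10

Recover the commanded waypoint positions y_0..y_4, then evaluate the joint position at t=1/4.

y_0=3 y_1=1 y_2=-4 y_3=-3 y_4=0
S(1/4) = 163/64

y_0 = S_0(0) = a_0 = 3
y_1 = S_1(0) = a_1 = 1
y_2 = S_2(0) = a_2 = -4
y_3 = S_3(0) = a_3 = -3
y_4 = S_3(1) = 0
t_q=1/4 is in segment 0 (τ=1/4); S_0(τ)=163/64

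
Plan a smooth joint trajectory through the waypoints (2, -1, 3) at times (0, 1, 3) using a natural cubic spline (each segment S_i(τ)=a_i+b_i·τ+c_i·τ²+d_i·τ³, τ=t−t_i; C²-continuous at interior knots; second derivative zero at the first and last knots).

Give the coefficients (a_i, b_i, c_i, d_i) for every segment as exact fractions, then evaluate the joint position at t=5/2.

Δ: Δ0=-3, Δ1=2
row 1: diag=6, rhs=30; c'=1/3, d'=5
back: M1=5
M: M0=0, M1=5, M2=0
seg 0: a=2, c=M0/2=0, d=(M1−M0)/(6·1)=5/6, b=Δ0−h0·(2M0+M1)/6=-23/6
seg 1: a=-1, c=M1/2=5/2, d=(M2−M1)/(6·2)=-5/12, b=Δ1−h1·(2M1+M2)/6=-4/3
t_q=5/2 → seg 1, τ=3/2; S=-1+-4/3·τ+5/2·τ²+-5/12·τ³=39/32

  seg 0: a=2 b=-23/6 c=0 d=5/6
  seg 1: a=-1 b=-4/3 c=5/2 d=-5/12
S(5/2) = 39/32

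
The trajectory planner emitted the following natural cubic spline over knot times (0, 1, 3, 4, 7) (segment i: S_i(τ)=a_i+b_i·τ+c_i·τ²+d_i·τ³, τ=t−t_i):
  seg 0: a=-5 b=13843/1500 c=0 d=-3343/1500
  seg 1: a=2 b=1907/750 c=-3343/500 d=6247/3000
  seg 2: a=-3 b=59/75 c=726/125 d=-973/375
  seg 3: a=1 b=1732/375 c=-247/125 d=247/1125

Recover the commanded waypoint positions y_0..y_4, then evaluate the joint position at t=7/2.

y_0 = S_0(0) = a_0 = -5
y_1 = S_1(0) = a_1 = 2
y_2 = S_2(0) = a_2 = -3
y_3 = S_3(0) = a_3 = 1
y_4 = S_3(3) = 3
t_q=7/2 is in segment 2 (τ=1/2); S_2(τ)=-1479/1000

y_0=-5 y_1=2 y_2=-3 y_3=1 y_4=3
S(7/2) = -1479/1000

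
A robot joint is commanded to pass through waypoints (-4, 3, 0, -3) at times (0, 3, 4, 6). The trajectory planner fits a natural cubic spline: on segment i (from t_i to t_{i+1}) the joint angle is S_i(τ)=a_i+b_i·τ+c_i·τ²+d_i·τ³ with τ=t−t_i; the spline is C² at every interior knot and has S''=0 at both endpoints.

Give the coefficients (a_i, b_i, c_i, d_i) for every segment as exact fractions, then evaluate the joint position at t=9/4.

  seg 0: a=-4 b=1261/282 c=0 d=-67/282
  seg 1: a=3 b=-274/141 c=-201/94 d=305/282
  seg 2: a=0 b=-839/282 c=52/47 d=-26/141
S(9/4) = 20183/6016

Δ: Δ0=7/3, Δ1=-3, Δ2=-3/2
row 1: diag=8, rhs=-32; c'=1/8, d'=-4
row 2: denom=6−1·1/8=47/8; d'=(9−1·-4)/(47/8)=104/47
back: M2=104/47
back: M1=-4−1/8·104/47=-201/47
M: M0=0, M1=-201/47, M2=104/47, M3=0
seg 0: a=-4, c=M0/2=0, d=(M1−M0)/(6·3)=-67/282, b=Δ0−h0·(2M0+M1)/6=1261/282
seg 1: a=3, c=M1/2=-201/94, d=(M2−M1)/(6·1)=305/282, b=Δ1−h1·(2M1+M2)/6=-274/141
seg 2: a=0, c=M2/2=52/47, d=(M3−M2)/(6·2)=-26/141, b=Δ2−h2·(2M2+M3)/6=-839/282
t_q=9/4 → seg 0, τ=9/4; S=-4+1261/282·τ+0·τ²+-67/282·τ³=20183/6016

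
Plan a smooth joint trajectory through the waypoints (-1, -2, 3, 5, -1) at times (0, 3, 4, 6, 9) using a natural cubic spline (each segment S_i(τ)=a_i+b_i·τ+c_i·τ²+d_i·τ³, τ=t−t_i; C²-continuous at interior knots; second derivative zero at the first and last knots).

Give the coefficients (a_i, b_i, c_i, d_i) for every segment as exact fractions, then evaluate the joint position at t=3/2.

  seg 0: a=-1 b=-572/219 c=0 d=499/1971
  seg 1: a=-2 b=925/219 c=499/219 d=-329/219
  seg 2: a=3 b=312/73 c=-488/219 d=259/876
  seg 3: a=5 b=-239/219 c=-199/438 d=199/3942
S(3/2) = -2373/584

Δ: Δ0=-1/3, Δ1=5, Δ2=1, Δ3=-2
row 1: diag=8, rhs=32; c'=1/8, d'=4
row 2: denom=6−1·1/8=47/8; d'=(-24−1·4)/(47/8)=-224/47
row 3: denom=10−2·16/47=438/47; d'=(-18−2·-224/47)/(438/47)=-199/219
back: M3=-199/219
back: M2=-224/47−16/47·-199/219=-976/219
back: M1=4−1/8·-976/219=998/219
M: M0=0, M1=998/219, M2=-976/219, M3=-199/219, M4=0
seg 0: a=-1, c=M0/2=0, d=(M1−M0)/(6·3)=499/1971, b=Δ0−h0·(2M0+M1)/6=-572/219
seg 1: a=-2, c=M1/2=499/219, d=(M2−M1)/(6·1)=-329/219, b=Δ1−h1·(2M1+M2)/6=925/219
seg 2: a=3, c=M2/2=-488/219, d=(M3−M2)/(6·2)=259/876, b=Δ2−h2·(2M2+M3)/6=312/73
seg 3: a=5, c=M3/2=-199/438, d=(M4−M3)/(6·3)=199/3942, b=Δ3−h3·(2M3+M4)/6=-239/219
t_q=3/2 → seg 0, τ=3/2; S=-1+-572/219·τ+0·τ²+499/1971·τ³=-2373/584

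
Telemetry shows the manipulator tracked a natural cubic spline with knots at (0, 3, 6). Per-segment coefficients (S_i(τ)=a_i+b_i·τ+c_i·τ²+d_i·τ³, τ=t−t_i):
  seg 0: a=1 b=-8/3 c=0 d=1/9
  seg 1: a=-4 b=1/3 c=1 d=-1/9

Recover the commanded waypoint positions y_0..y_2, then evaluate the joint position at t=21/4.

y_0 = S_0(0) = a_0 = 1
y_1 = S_1(0) = a_1 = -4
y_2 = S_1(3) = 3
t_q=21/4 is in segment 1 (τ=9/4); S_1(τ)=35/64

y_0=1 y_1=-4 y_2=3
S(21/4) = 35/64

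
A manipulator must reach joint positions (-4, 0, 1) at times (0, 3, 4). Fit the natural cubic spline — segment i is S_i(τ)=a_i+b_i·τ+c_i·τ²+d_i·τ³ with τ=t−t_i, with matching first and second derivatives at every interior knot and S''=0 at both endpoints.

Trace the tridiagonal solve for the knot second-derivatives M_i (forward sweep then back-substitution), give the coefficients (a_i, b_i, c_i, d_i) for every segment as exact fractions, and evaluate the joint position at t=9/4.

Δ: Δ0=4/3, Δ1=1
row 1: diag=8, rhs=-2; c'=1/8, d'=-1/4
back: M1=-1/4
M: M0=0, M1=-1/4, M2=0
seg 0: a=-4, c=M0/2=0, d=(M1−M0)/(6·3)=-1/72, b=Δ0−h0·(2M0+M1)/6=35/24
seg 1: a=0, c=M1/2=-1/8, d=(M2−M1)/(6·1)=1/24, b=Δ1−h1·(2M1+M2)/6=13/12
t_q=9/4 → seg 0, τ=9/4; S=-4+35/24·τ+0·τ²+-1/72·τ³=-449/512

  seg 0: a=-4 b=35/24 c=0 d=-1/72
  seg 1: a=0 b=13/12 c=-1/8 d=1/24
S(9/4) = -449/512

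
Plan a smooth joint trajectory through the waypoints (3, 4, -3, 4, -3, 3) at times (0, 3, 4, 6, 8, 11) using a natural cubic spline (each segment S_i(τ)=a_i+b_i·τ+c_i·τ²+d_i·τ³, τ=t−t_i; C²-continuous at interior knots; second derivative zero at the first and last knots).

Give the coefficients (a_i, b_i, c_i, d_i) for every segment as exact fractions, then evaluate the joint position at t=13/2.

  seg 0: a=3 b=1093/271 c=0 d=-3008/7317
  seg 1: a=4 b=-1915/271 c=-3008/813 d=3062/813
  seg 2: a=-3 b=-2575/813 c=6178/813 d=-13871/6504
  seg 3: a=4 b=887/542 c=-16901/3252 d=8549/6504
  seg 4: a=-3 b=-2747/813 c=4373/1626 d=-4373/14634
S(13/2) = 63883/17344

Δ: Δ0=1/3, Δ1=-7, Δ2=7/2, Δ3=-7/2, Δ4=2
row 1: diag=8, rhs=-44; c'=1/8, d'=-11/2
row 2: denom=6−1·1/8=47/8; d'=(63−1·-11/2)/(47/8)=548/47
row 3: denom=8−2·16/47=344/47; d'=(-42−2·548/47)/(344/47)=-1535/172
row 4: denom=10−2·47/172=813/86; d'=(33−2·-1535/172)/(813/86)=4373/813
back: M4=4373/813
back: M3=-1535/172−47/172·4373/813=-16901/1626
back: M2=548/47−16/47·-16901/1626=12356/813
back: M1=-11/2−1/8·12356/813=-6016/813
M: M0=0, M1=-6016/813, M2=12356/813, M3=-16901/1626, M4=4373/813, M5=0
seg 0: a=3, c=M0/2=0, d=(M1−M0)/(6·3)=-3008/7317, b=Δ0−h0·(2M0+M1)/6=1093/271
seg 1: a=4, c=M1/2=-3008/813, d=(M2−M1)/(6·1)=3062/813, b=Δ1−h1·(2M1+M2)/6=-1915/271
seg 2: a=-3, c=M2/2=6178/813, d=(M3−M2)/(6·2)=-13871/6504, b=Δ2−h2·(2M2+M3)/6=-2575/813
seg 3: a=4, c=M3/2=-16901/3252, d=(M4−M3)/(6·2)=8549/6504, b=Δ3−h3·(2M3+M4)/6=887/542
seg 4: a=-3, c=M4/2=4373/1626, d=(M5−M4)/(6·3)=-4373/14634, b=Δ4−h4·(2M4+M5)/6=-2747/813
t_q=13/2 → seg 3, τ=1/2; S=4+887/542·τ+-16901/3252·τ²+8549/6504·τ³=63883/17344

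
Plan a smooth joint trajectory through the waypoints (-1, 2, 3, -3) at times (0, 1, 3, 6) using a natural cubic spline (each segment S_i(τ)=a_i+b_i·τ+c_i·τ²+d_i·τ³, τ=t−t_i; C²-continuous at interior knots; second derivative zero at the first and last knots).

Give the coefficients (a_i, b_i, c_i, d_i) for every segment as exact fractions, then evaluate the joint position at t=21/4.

  seg 0: a=-1 b=47/14 c=0 d=-5/14
  seg 1: a=2 b=16/7 c=-15/14 d=5/56
  seg 2: a=3 b=-13/14 c=-15/28 d=5/84
S(21/4) = -2013/1792

Δ: Δ0=3, Δ1=1/2, Δ2=-2
row 1: diag=6, rhs=-15; c'=1/3, d'=-5/2
row 2: denom=10−2·1/3=28/3; d'=(-15−2·-5/2)/(28/3)=-15/14
back: M2=-15/14
back: M1=-5/2−1/3·-15/14=-15/7
M: M0=0, M1=-15/7, M2=-15/14, M3=0
seg 0: a=-1, c=M0/2=0, d=(M1−M0)/(6·1)=-5/14, b=Δ0−h0·(2M0+M1)/6=47/14
seg 1: a=2, c=M1/2=-15/14, d=(M2−M1)/(6·2)=5/56, b=Δ1−h1·(2M1+M2)/6=16/7
seg 2: a=3, c=M2/2=-15/28, d=(M3−M2)/(6·3)=5/84, b=Δ2−h2·(2M2+M3)/6=-13/14
t_q=21/4 → seg 2, τ=9/4; S=3+-13/14·τ+-15/28·τ²+5/84·τ³=-2013/1792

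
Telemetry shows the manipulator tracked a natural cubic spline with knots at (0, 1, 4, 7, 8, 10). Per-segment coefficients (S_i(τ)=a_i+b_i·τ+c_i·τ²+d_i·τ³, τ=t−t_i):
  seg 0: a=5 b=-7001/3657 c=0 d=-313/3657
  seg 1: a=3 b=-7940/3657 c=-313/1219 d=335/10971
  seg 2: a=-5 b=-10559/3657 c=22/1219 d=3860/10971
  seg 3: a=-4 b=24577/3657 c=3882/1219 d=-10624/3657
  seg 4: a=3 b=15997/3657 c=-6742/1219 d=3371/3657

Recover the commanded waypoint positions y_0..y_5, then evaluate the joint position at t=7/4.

y_0=5 y_1=3 y_2=-5 y_3=-4 y_4=3 y_5=-3
S(7/4) = 96745/78016

y_0 = S_0(0) = a_0 = 5
y_1 = S_1(0) = a_1 = 3
y_2 = S_2(0) = a_2 = -5
y_3 = S_3(0) = a_3 = -4
y_4 = S_4(0) = a_4 = 3
y_5 = S_4(2) = -3
t_q=7/4 is in segment 1 (τ=3/4); S_1(τ)=96745/78016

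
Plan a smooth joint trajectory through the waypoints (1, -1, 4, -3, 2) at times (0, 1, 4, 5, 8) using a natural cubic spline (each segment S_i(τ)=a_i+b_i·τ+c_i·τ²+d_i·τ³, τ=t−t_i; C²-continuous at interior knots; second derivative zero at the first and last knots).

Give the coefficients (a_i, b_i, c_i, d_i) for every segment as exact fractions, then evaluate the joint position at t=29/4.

Δ: Δ0=-2, Δ1=5/3, Δ2=-7, Δ3=5/3
row 1: diag=8, rhs=22; c'=3/8, d'=11/4
row 2: denom=8−3·3/8=55/8; d'=(-52−3·11/4)/(55/8)=-482/55
row 3: denom=8−1·8/55=432/55; d'=(52−1·-482/55)/(432/55)=557/72
back: M3=557/72
back: M2=-482/55−8/55·557/72=-89/9
back: M1=11/4−3/8·-89/9=155/24
M: M0=0, M1=155/24, M2=-89/9, M3=557/72, M4=0
seg 0: a=1, c=M0/2=0, d=(M1−M0)/(6·1)=155/144, b=Δ0−h0·(2M0+M1)/6=-443/144
seg 1: a=-1, c=M1/2=155/48, d=(M2−M1)/(6·3)=-1177/1296, b=Δ1−h1·(2M1+M2)/6=11/72
seg 2: a=4, c=M2/2=-89/18, d=(M3−M2)/(6·1)=47/16, b=Δ2−h2·(2M2+M3)/6=-719/144
seg 3: a=-3, c=M3/2=557/144, d=(M4−M3)/(6·3)=-557/1296, b=Δ3−h3·(2M3+M4)/6=-437/72
t_q=29/4 → seg 3, τ=9/4; S=-3+-437/72·τ+557/144·τ²+-557/1296·τ³=-2017/1024

  seg 0: a=1 b=-443/144 c=0 d=155/144
  seg 1: a=-1 b=11/72 c=155/48 d=-1177/1296
  seg 2: a=4 b=-719/144 c=-89/18 d=47/16
  seg 3: a=-3 b=-437/72 c=557/144 d=-557/1296
S(29/4) = -2017/1024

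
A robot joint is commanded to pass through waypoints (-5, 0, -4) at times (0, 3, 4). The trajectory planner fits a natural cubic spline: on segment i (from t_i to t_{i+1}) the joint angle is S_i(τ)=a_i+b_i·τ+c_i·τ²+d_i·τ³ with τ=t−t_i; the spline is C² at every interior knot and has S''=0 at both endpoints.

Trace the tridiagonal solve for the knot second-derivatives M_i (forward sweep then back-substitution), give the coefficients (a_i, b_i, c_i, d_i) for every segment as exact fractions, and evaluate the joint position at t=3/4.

  seg 0: a=-5 b=91/24 c=0 d=-17/72
  seg 1: a=0 b=-31/12 c=-17/8 d=17/24
S(3/4) = -1155/512

Δ: Δ0=5/3, Δ1=-4
row 1: diag=8, rhs=-34; c'=1/8, d'=-17/4
back: M1=-17/4
M: M0=0, M1=-17/4, M2=0
seg 0: a=-5, c=M0/2=0, d=(M1−M0)/(6·3)=-17/72, b=Δ0−h0·(2M0+M1)/6=91/24
seg 1: a=0, c=M1/2=-17/8, d=(M2−M1)/(6·1)=17/24, b=Δ1−h1·(2M1+M2)/6=-31/12
t_q=3/4 → seg 0, τ=3/4; S=-5+91/24·τ+0·τ²+-17/72·τ³=-1155/512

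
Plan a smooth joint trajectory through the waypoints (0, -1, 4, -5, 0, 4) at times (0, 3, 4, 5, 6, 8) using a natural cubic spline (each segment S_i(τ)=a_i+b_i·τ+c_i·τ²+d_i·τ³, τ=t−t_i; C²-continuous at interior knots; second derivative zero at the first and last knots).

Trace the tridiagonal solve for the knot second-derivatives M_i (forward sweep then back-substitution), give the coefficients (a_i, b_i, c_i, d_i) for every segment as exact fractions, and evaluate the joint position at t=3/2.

Δ: Δ0=-1/3, Δ1=5, Δ2=-9, Δ3=5, Δ4=2
row 1: diag=8, rhs=32; c'=1/8, d'=4
row 2: denom=4−1·1/8=31/8; d'=(-84−1·4)/(31/8)=-704/31
row 3: denom=4−1·8/31=116/31; d'=(84−1·-704/31)/(116/31)=827/29
row 4: denom=6−1·31/116=665/116; d'=(-18−1·827/29)/(665/116)=-284/35
back: M4=-284/35
back: M3=827/29−31/116·-284/35=1074/35
back: M2=-704/31−8/31·1074/35=-1072/35
back: M1=4−1/8·-1072/35=274/35
M: M0=0, M1=274/35, M2=-1072/35, M3=1074/35, M4=-284/35, M5=0
seg 0: a=0, c=M0/2=0, d=(M1−M0)/(6·3)=137/315, b=Δ0−h0·(2M0+M1)/6=-446/105
seg 1: a=-1, c=M1/2=137/35, d=(M2−M1)/(6·1)=-673/105, b=Δ1−h1·(2M1+M2)/6=787/105
seg 2: a=4, c=M2/2=-536/35, d=(M3−M2)/(6·1)=1073/105, b=Δ2−h2·(2M2+M3)/6=-82/21
seg 3: a=-5, c=M3/2=537/35, d=(M4−M3)/(6·1)=-97/15, b=Δ3−h3·(2M3+M4)/6=-407/105
seg 4: a=0, c=M4/2=-142/35, d=(M5−M4)/(6·2)=71/105, b=Δ4−h4·(2M4+M5)/6=778/105
t_q=3/2 → seg 0, τ=3/2; S=0+-446/105·τ+0·τ²+137/315·τ³=-1373/280

  seg 0: a=0 b=-446/105 c=0 d=137/315
  seg 1: a=-1 b=787/105 c=137/35 d=-673/105
  seg 2: a=4 b=-82/21 c=-536/35 d=1073/105
  seg 3: a=-5 b=-407/105 c=537/35 d=-97/15
  seg 4: a=0 b=778/105 c=-142/35 d=71/105
S(3/2) = -1373/280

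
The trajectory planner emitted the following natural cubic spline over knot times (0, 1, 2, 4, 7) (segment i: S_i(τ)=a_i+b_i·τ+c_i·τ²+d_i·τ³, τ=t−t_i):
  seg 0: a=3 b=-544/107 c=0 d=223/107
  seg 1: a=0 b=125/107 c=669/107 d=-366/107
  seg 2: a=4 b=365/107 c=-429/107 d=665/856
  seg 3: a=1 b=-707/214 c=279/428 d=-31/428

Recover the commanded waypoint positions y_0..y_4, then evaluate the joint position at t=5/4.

y_0 = S_0(0) = a_0 = 3
y_1 = S_1(0) = a_1 = 0
y_2 = S_2(0) = a_2 = 4
y_3 = S_3(0) = a_3 = 1
y_4 = S_3(3) = -5
t_q=5/4 is in segment 1 (τ=1/4); S_1(τ)=2155/3424

y_0=3 y_1=0 y_2=4 y_3=1 y_4=-5
S(5/4) = 2155/3424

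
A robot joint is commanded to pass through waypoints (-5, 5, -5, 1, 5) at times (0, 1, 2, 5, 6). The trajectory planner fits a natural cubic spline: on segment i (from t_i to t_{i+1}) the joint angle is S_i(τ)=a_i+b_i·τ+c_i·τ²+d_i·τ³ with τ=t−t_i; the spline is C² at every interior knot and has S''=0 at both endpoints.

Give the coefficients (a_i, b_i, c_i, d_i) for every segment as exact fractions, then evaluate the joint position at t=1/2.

  seg 0: a=-5 b=1655/106 c=0 d=-595/106
  seg 1: a=5 b=-65/53 c=-1785/106 d=855/106
  seg 2: a=-5 b=-1135/106 c=390/53 d=-331/318
  seg 3: a=1 b=283/53 c=-213/106 d=71/106
S(1/2) = 1785/848

Δ: Δ0=10, Δ1=-10, Δ2=2, Δ3=4
row 1: diag=4, rhs=-120; c'=1/4, d'=-30
row 2: denom=8−1·1/4=31/4; d'=(72−1·-30)/(31/4)=408/31
row 3: denom=8−3·12/31=212/31; d'=(12−3·408/31)/(212/31)=-213/53
back: M3=-213/53
back: M2=408/31−12/31·-213/53=780/53
back: M1=-30−1/4·780/53=-1785/53
M: M0=0, M1=-1785/53, M2=780/53, M3=-213/53, M4=0
seg 0: a=-5, c=M0/2=0, d=(M1−M0)/(6·1)=-595/106, b=Δ0−h0·(2M0+M1)/6=1655/106
seg 1: a=5, c=M1/2=-1785/106, d=(M2−M1)/(6·1)=855/106, b=Δ1−h1·(2M1+M2)/6=-65/53
seg 2: a=-5, c=M2/2=390/53, d=(M3−M2)/(6·3)=-331/318, b=Δ2−h2·(2M2+M3)/6=-1135/106
seg 3: a=1, c=M3/2=-213/106, d=(M4−M3)/(6·1)=71/106, b=Δ3−h3·(2M3+M4)/6=283/53
t_q=1/2 → seg 0, τ=1/2; S=-5+1655/106·τ+0·τ²+-595/106·τ³=1785/848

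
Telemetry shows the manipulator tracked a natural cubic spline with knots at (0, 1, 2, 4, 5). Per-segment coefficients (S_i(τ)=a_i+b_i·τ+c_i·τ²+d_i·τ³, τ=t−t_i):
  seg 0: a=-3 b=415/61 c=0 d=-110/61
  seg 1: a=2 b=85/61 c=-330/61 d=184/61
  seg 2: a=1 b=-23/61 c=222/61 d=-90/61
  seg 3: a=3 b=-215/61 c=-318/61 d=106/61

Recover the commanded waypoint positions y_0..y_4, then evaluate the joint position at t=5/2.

y_0=-3 y_1=2 y_2=1 y_3=3 y_4=-4
S(5/2) = 375/244

y_0 = S_0(0) = a_0 = -3
y_1 = S_1(0) = a_1 = 2
y_2 = S_2(0) = a_2 = 1
y_3 = S_3(0) = a_3 = 3
y_4 = S_3(1) = -4
t_q=5/2 is in segment 2 (τ=1/2); S_2(τ)=375/244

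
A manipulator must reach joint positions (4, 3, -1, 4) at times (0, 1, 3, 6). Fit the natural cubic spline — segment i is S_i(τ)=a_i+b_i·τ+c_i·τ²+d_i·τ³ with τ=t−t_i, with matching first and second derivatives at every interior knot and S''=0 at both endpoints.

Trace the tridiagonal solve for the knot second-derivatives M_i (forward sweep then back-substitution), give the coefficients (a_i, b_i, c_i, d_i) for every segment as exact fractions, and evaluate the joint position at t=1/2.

Δ: Δ0=-1, Δ1=-2, Δ2=5/3
row 1: diag=6, rhs=-6; c'=1/3, d'=-1
row 2: denom=10−2·1/3=28/3; d'=(22−2·-1)/(28/3)=18/7
back: M2=18/7
back: M1=-1−1/3·18/7=-13/7
M: M0=0, M1=-13/7, M2=18/7, M3=0
seg 0: a=4, c=M0/2=0, d=(M1−M0)/(6·1)=-13/42, b=Δ0−h0·(2M0+M1)/6=-29/42
seg 1: a=3, c=M1/2=-13/14, d=(M2−M1)/(6·2)=31/84, b=Δ1−h1·(2M1+M2)/6=-34/21
seg 2: a=-1, c=M2/2=9/7, d=(M3−M2)/(6·3)=-1/7, b=Δ2−h2·(2M2+M3)/6=-19/21
t_q=1/2 → seg 0, τ=1/2; S=4+-29/42·τ+0·τ²+-13/42·τ³=405/112

  seg 0: a=4 b=-29/42 c=0 d=-13/42
  seg 1: a=3 b=-34/21 c=-13/14 d=31/84
  seg 2: a=-1 b=-19/21 c=9/7 d=-1/7
S(1/2) = 405/112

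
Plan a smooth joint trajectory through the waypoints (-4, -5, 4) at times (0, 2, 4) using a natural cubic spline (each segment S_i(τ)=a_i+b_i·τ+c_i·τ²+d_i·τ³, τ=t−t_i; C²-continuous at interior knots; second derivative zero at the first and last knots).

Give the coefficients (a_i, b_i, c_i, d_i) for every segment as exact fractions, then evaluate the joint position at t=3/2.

Δ: Δ0=-1/2, Δ1=9/2
row 1: diag=8, rhs=30; c'=1/4, d'=15/4
back: M1=15/4
M: M0=0, M1=15/4, M2=0
seg 0: a=-4, c=M0/2=0, d=(M1−M0)/(6·2)=5/16, b=Δ0−h0·(2M0+M1)/6=-7/4
seg 1: a=-5, c=M1/2=15/8, d=(M2−M1)/(6·2)=-5/16, b=Δ1−h1·(2M1+M2)/6=2
t_q=3/2 → seg 0, τ=3/2; S=-4+-7/4·τ+0·τ²+5/16·τ³=-713/128

  seg 0: a=-4 b=-7/4 c=0 d=5/16
  seg 1: a=-5 b=2 c=15/8 d=-5/16
S(3/2) = -713/128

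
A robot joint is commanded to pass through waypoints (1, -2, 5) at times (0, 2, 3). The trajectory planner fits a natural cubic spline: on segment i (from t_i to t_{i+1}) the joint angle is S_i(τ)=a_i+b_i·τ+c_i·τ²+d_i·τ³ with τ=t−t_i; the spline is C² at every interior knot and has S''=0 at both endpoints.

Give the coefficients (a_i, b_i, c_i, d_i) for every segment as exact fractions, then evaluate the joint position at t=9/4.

  seg 0: a=1 b=-13/3 c=0 d=17/24
  seg 1: a=-2 b=25/6 c=17/4 d=-17/12
S(9/4) = -183/256

Δ: Δ0=-3/2, Δ1=7
row 1: diag=6, rhs=51; c'=1/6, d'=17/2
back: M1=17/2
M: M0=0, M1=17/2, M2=0
seg 0: a=1, c=M0/2=0, d=(M1−M0)/(6·2)=17/24, b=Δ0−h0·(2M0+M1)/6=-13/3
seg 1: a=-2, c=M1/2=17/4, d=(M2−M1)/(6·1)=-17/12, b=Δ1−h1·(2M1+M2)/6=25/6
t_q=9/4 → seg 1, τ=1/4; S=-2+25/6·τ+17/4·τ²+-17/12·τ³=-183/256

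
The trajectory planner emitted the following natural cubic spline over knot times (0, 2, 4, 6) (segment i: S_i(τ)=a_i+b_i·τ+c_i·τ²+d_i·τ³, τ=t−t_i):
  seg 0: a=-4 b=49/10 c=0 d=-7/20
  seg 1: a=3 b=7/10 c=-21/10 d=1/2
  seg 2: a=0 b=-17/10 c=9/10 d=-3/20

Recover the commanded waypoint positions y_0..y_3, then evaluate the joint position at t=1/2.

y_0=-4 y_1=3 y_2=0 y_3=-1
S(1/2) = -51/32

y_0 = S_0(0) = a_0 = -4
y_1 = S_1(0) = a_1 = 3
y_2 = S_2(0) = a_2 = 0
y_3 = S_2(2) = -1
t_q=1/2 is in segment 0 (τ=1/2); S_0(τ)=-51/32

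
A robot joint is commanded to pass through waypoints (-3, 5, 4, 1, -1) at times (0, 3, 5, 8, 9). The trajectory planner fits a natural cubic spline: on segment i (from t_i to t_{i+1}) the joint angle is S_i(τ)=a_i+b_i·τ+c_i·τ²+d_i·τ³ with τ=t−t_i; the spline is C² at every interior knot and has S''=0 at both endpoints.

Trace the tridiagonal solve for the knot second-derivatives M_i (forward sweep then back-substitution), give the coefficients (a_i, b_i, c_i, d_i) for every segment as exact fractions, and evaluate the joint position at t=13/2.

  seg 0: a=-3 b=1651/452 c=0 d=-1337/12204
  seg 1: a=5 b=157/226 c=-1337/1356 d=527/2712
  seg 2: a=4 b=-311/339 c=61/339 d=-211/3051
  seg 3: a=1 b=-578/339 c=-50/113 d=50/339
S(13/2) = 2527/904

Δ: Δ0=8/3, Δ1=-1/2, Δ2=-1, Δ3=-2
row 1: diag=10, rhs=-19; c'=1/5, d'=-19/10
row 2: denom=10−2·1/5=48/5; d'=(-3−2·-19/10)/(48/5)=1/12
row 3: denom=8−3·5/16=113/16; d'=(-6−3·1/12)/(113/16)=-100/113
back: M3=-100/113
back: M2=1/12−5/16·-100/113=122/339
back: M1=-19/10−1/5·122/339=-1337/678
M: M0=0, M1=-1337/678, M2=122/339, M3=-100/113, M4=0
seg 0: a=-3, c=M0/2=0, d=(M1−M0)/(6·3)=-1337/12204, b=Δ0−h0·(2M0+M1)/6=1651/452
seg 1: a=5, c=M1/2=-1337/1356, d=(M2−M1)/(6·2)=527/2712, b=Δ1−h1·(2M1+M2)/6=157/226
seg 2: a=4, c=M2/2=61/339, d=(M3−M2)/(6·3)=-211/3051, b=Δ2−h2·(2M2+M3)/6=-311/339
seg 3: a=1, c=M3/2=-50/113, d=(M4−M3)/(6·1)=50/339, b=Δ3−h3·(2M3+M4)/6=-578/339
t_q=13/2 → seg 2, τ=3/2; S=4+-311/339·τ+61/339·τ²+-211/3051·τ³=2527/904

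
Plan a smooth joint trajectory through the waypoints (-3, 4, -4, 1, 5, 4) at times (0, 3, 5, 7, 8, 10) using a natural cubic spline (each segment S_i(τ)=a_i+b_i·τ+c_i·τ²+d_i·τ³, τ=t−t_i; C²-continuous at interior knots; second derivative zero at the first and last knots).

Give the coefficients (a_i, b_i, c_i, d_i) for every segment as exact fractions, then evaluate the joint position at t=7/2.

  seg 0: a=-3 b=35141/7260 c=0 d=-6067/21780
  seg 1: a=4 b=-9731/3630 c=-6067/2420 d=3353/3630
  seg 2: a=-4 b=-5897/3630 c=1469/484 d=-7063/14520
  seg 3: a=1 b=772/165 c=141/1210 d=-2887/3630
  seg 4: a=5 b=9169/3630 c=-1373/605 d=1373/3630
S(7/2) = 5199/2420

Δ: Δ0=7/3, Δ1=-4, Δ2=5/2, Δ3=4, Δ4=-1/2
row 1: diag=10, rhs=-38; c'=1/5, d'=-19/5
row 2: denom=8−2·1/5=38/5; d'=(39−2·-19/5)/(38/5)=233/38
row 3: denom=6−2·5/19=104/19; d'=(9−2·233/38)/(104/19)=-31/52
row 4: denom=6−1·19/104=605/104; d'=(-27−1·-31/52)/(605/104)=-2746/605
back: M4=-2746/605
back: M3=-31/52−19/104·-2746/605=141/605
back: M2=233/38−5/19·141/605=1469/242
back: M1=-19/5−1/5·1469/242=-6067/1210
M: M0=0, M1=-6067/1210, M2=1469/242, M3=141/605, M4=-2746/605, M5=0
seg 0: a=-3, c=M0/2=0, d=(M1−M0)/(6·3)=-6067/21780, b=Δ0−h0·(2M0+M1)/6=35141/7260
seg 1: a=4, c=M1/2=-6067/2420, d=(M2−M1)/(6·2)=3353/3630, b=Δ1−h1·(2M1+M2)/6=-9731/3630
seg 2: a=-4, c=M2/2=1469/484, d=(M3−M2)/(6·2)=-7063/14520, b=Δ2−h2·(2M2+M3)/6=-5897/3630
seg 3: a=1, c=M3/2=141/1210, d=(M4−M3)/(6·1)=-2887/3630, b=Δ3−h3·(2M3+M4)/6=772/165
seg 4: a=5, c=M4/2=-1373/605, d=(M5−M4)/(6·2)=1373/3630, b=Δ4−h4·(2M4+M5)/6=9169/3630
t_q=7/2 → seg 1, τ=1/2; S=4+-9731/3630·τ+-6067/2420·τ²+3353/3630·τ³=5199/2420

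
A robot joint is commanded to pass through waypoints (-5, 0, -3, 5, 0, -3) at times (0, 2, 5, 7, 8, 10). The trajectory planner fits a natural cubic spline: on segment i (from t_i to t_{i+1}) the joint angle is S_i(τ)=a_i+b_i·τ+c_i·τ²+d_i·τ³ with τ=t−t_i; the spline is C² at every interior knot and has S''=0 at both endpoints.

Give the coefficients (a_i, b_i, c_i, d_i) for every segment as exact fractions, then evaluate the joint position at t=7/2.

Δ: Δ0=5/2, Δ1=-1, Δ2=4, Δ3=-5, Δ4=-3/2
row 1: diag=10, rhs=-21; c'=3/10, d'=-21/10
row 2: denom=10−3·3/10=91/10; d'=(30−3·-21/10)/(91/10)=363/91
row 3: denom=6−2·20/91=506/91; d'=(-54−2·363/91)/(506/91)=-2820/253
row 4: denom=6−1·91/506=2945/506; d'=(21−1·-2820/253)/(2945/506)=16266/2945
back: M4=16266/2945
back: M3=-2820/253−91/506·16266/2945=-35751/2945
back: M2=363/91−20/91·-35751/2945=3921/589
back: M1=-21/10−3/10·3921/589=-12066/2945
M: M0=0, M1=-12066/2945, M2=3921/589, M3=-35751/2945, M4=16266/2945, M5=0
seg 0: a=-5, c=M0/2=0, d=(M1−M0)/(6·2)=-2011/5890, b=Δ0−h0·(2M0+M1)/6=22769/5890
seg 1: a=0, c=M1/2=-6033/2945, d=(M2−M1)/(6·3)=3519/5890, b=Δ1−h1·(2M1+M2)/6=-1363/5890
seg 2: a=-3, c=M2/2=3921/1178, d=(M3−M2)/(6·2)=-4613/2945, b=Δ2−h2·(2M2+M3)/6=10627/2945
seg 3: a=5, c=M3/2=-35751/5890, d=(M4−M3)/(6·1)=17339/5890, b=Δ3−h3·(2M3+M4)/6=-5519/2945
seg 4: a=0, c=M4/2=8133/2945, d=(M5−M4)/(6·2)=-2711/5890, b=Δ4−h4·(2M4+M5)/6=-30523/5890
t_q=7/2 → seg 1, τ=3/2; S=0+-1363/5890·τ+-6033/2945·τ²+3519/5890·τ³=-138531/47120

  seg 0: a=-5 b=22769/5890 c=0 d=-2011/5890
  seg 1: a=0 b=-1363/5890 c=-6033/2945 d=3519/5890
  seg 2: a=-3 b=10627/2945 c=3921/1178 d=-4613/2945
  seg 3: a=5 b=-5519/2945 c=-35751/5890 d=17339/5890
  seg 4: a=0 b=-30523/5890 c=8133/2945 d=-2711/5890
S(7/2) = -138531/47120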